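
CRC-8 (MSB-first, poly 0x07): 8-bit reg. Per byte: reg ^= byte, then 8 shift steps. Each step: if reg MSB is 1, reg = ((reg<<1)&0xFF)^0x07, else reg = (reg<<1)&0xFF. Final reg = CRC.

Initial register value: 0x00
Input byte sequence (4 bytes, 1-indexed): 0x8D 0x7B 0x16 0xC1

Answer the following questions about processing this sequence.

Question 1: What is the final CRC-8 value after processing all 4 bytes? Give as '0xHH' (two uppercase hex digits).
Answer: 0x24

Derivation:
After byte 1 (0x8D): reg=0xAA
After byte 2 (0x7B): reg=0x39
After byte 3 (0x16): reg=0xCD
After byte 4 (0xC1): reg=0x24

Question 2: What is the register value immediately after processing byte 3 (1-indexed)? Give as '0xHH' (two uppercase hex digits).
After byte 1 (0x8D): reg=0xAA
After byte 2 (0x7B): reg=0x39
After byte 3 (0x16): reg=0xCD

Answer: 0xCD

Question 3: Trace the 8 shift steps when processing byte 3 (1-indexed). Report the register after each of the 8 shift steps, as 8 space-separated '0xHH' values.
Answer: 0x5E 0xBC 0x7F 0xFE 0xFB 0xF1 0xE5 0xCD

Derivation:
After byte 1 (0x8D): reg=0xAA
After byte 2 (0x7B): reg=0x39
Register before byte 3: 0x39
After XOR with byte 0x16: 0x2F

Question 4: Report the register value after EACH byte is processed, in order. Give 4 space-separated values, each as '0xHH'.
0xAA 0x39 0xCD 0x24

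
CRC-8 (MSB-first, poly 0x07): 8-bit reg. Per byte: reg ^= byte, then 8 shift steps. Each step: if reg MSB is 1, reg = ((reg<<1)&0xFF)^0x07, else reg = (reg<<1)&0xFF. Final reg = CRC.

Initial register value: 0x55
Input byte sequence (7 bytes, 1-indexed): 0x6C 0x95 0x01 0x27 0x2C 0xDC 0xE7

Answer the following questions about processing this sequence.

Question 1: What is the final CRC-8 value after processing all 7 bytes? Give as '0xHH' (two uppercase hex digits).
After byte 1 (0x6C): reg=0xAF
After byte 2 (0x95): reg=0xA6
After byte 3 (0x01): reg=0x7C
After byte 4 (0x27): reg=0x86
After byte 5 (0x2C): reg=0x5F
After byte 6 (0xDC): reg=0x80
After byte 7 (0xE7): reg=0x32

Answer: 0x32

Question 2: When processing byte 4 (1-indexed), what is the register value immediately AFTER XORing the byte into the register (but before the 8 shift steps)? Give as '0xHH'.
Answer: 0x5B

Derivation:
Register before byte 4: 0x7C
Byte 4: 0x27
0x7C XOR 0x27 = 0x5B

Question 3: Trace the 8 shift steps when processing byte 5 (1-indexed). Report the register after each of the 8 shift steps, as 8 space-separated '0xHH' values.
After byte 1 (0x6C): reg=0xAF
After byte 2 (0x95): reg=0xA6
After byte 3 (0x01): reg=0x7C
After byte 4 (0x27): reg=0x86
Register before byte 5: 0x86
After XOR with byte 0x2C: 0xAA

Answer: 0x53 0xA6 0x4B 0x96 0x2B 0x56 0xAC 0x5F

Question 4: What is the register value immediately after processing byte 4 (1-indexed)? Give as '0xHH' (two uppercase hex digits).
Answer: 0x86

Derivation:
After byte 1 (0x6C): reg=0xAF
After byte 2 (0x95): reg=0xA6
After byte 3 (0x01): reg=0x7C
After byte 4 (0x27): reg=0x86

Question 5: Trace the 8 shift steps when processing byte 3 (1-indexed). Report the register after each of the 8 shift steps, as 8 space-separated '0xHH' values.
Answer: 0x49 0x92 0x23 0x46 0x8C 0x1F 0x3E 0x7C

Derivation:
After byte 1 (0x6C): reg=0xAF
After byte 2 (0x95): reg=0xA6
Register before byte 3: 0xA6
After XOR with byte 0x01: 0xA7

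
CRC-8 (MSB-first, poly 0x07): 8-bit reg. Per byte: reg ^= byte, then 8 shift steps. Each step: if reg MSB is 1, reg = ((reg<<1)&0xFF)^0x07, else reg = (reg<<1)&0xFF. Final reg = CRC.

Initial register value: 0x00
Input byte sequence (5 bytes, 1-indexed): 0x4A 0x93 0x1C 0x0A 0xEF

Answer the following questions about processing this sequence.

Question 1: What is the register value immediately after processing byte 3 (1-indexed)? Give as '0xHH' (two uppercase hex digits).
After byte 1 (0x4A): reg=0xF1
After byte 2 (0x93): reg=0x29
After byte 3 (0x1C): reg=0x8B

Answer: 0x8B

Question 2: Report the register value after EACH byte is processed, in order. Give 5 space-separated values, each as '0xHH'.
0xF1 0x29 0x8B 0x8E 0x20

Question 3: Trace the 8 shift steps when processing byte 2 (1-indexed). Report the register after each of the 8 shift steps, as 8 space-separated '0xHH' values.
After byte 1 (0x4A): reg=0xF1
Register before byte 2: 0xF1
After XOR with byte 0x93: 0x62

Answer: 0xC4 0x8F 0x19 0x32 0x64 0xC8 0x97 0x29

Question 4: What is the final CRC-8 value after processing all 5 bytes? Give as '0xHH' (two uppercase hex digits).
Answer: 0x20

Derivation:
After byte 1 (0x4A): reg=0xF1
After byte 2 (0x93): reg=0x29
After byte 3 (0x1C): reg=0x8B
After byte 4 (0x0A): reg=0x8E
After byte 5 (0xEF): reg=0x20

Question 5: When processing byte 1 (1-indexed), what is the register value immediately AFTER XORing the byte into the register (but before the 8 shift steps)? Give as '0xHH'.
Answer: 0x4A

Derivation:
Register before byte 1: 0x00
Byte 1: 0x4A
0x00 XOR 0x4A = 0x4A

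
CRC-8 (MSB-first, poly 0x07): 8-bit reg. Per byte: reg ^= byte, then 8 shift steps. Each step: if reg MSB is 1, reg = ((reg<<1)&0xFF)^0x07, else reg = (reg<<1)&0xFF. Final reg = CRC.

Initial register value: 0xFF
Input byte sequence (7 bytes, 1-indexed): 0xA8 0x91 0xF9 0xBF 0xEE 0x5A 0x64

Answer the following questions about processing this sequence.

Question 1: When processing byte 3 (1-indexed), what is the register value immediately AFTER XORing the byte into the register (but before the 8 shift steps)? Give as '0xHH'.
Answer: 0x60

Derivation:
Register before byte 3: 0x99
Byte 3: 0xF9
0x99 XOR 0xF9 = 0x60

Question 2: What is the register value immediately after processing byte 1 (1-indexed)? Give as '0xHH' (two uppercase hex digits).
After byte 1 (0xA8): reg=0xA2

Answer: 0xA2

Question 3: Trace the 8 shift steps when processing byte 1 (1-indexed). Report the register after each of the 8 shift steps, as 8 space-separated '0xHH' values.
Answer: 0xAE 0x5B 0xB6 0x6B 0xD6 0xAB 0x51 0xA2

Derivation:
Register before byte 1: 0xFF
After XOR with byte 0xA8: 0x57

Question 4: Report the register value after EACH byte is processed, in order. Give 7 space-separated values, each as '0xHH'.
0xA2 0x99 0x27 0xC1 0xCD 0xEC 0xB1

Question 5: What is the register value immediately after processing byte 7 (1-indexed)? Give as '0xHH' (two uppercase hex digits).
Answer: 0xB1

Derivation:
After byte 1 (0xA8): reg=0xA2
After byte 2 (0x91): reg=0x99
After byte 3 (0xF9): reg=0x27
After byte 4 (0xBF): reg=0xC1
After byte 5 (0xEE): reg=0xCD
After byte 6 (0x5A): reg=0xEC
After byte 7 (0x64): reg=0xB1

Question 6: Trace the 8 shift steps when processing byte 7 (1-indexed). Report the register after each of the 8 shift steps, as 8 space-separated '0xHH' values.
Answer: 0x17 0x2E 0x5C 0xB8 0x77 0xEE 0xDB 0xB1

Derivation:
After byte 1 (0xA8): reg=0xA2
After byte 2 (0x91): reg=0x99
After byte 3 (0xF9): reg=0x27
After byte 4 (0xBF): reg=0xC1
After byte 5 (0xEE): reg=0xCD
After byte 6 (0x5A): reg=0xEC
Register before byte 7: 0xEC
After XOR with byte 0x64: 0x88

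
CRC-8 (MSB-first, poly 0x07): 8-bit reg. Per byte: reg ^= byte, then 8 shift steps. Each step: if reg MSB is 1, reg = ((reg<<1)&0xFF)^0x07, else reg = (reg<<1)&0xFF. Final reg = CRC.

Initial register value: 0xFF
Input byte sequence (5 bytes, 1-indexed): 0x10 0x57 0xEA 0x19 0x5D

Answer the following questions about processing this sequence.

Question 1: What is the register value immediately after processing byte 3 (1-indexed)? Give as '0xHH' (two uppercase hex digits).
Answer: 0x76

Derivation:
After byte 1 (0x10): reg=0x83
After byte 2 (0x57): reg=0x22
After byte 3 (0xEA): reg=0x76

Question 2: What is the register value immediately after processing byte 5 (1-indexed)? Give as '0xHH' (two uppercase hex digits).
After byte 1 (0x10): reg=0x83
After byte 2 (0x57): reg=0x22
After byte 3 (0xEA): reg=0x76
After byte 4 (0x19): reg=0x0A
After byte 5 (0x5D): reg=0xA2

Answer: 0xA2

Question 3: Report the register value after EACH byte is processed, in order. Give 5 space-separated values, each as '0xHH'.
0x83 0x22 0x76 0x0A 0xA2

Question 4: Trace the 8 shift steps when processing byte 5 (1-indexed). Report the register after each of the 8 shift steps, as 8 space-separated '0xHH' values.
After byte 1 (0x10): reg=0x83
After byte 2 (0x57): reg=0x22
After byte 3 (0xEA): reg=0x76
After byte 4 (0x19): reg=0x0A
Register before byte 5: 0x0A
After XOR with byte 0x5D: 0x57

Answer: 0xAE 0x5B 0xB6 0x6B 0xD6 0xAB 0x51 0xA2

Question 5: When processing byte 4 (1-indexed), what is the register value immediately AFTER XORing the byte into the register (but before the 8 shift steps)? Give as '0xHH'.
Register before byte 4: 0x76
Byte 4: 0x19
0x76 XOR 0x19 = 0x6F

Answer: 0x6F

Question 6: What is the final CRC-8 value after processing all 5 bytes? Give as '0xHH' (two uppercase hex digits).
After byte 1 (0x10): reg=0x83
After byte 2 (0x57): reg=0x22
After byte 3 (0xEA): reg=0x76
After byte 4 (0x19): reg=0x0A
After byte 5 (0x5D): reg=0xA2

Answer: 0xA2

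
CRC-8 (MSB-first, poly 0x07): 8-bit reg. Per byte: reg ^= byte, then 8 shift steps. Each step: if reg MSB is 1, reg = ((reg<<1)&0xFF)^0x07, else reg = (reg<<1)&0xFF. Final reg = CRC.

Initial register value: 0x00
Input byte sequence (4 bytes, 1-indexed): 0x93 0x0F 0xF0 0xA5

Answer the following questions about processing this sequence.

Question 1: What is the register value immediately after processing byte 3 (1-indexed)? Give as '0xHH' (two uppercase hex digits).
After byte 1 (0x93): reg=0xF0
After byte 2 (0x0F): reg=0xF3
After byte 3 (0xF0): reg=0x09

Answer: 0x09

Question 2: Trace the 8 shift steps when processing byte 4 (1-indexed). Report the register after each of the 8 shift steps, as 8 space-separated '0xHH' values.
Answer: 0x5F 0xBE 0x7B 0xF6 0xEB 0xD1 0xA5 0x4D

Derivation:
After byte 1 (0x93): reg=0xF0
After byte 2 (0x0F): reg=0xF3
After byte 3 (0xF0): reg=0x09
Register before byte 4: 0x09
After XOR with byte 0xA5: 0xAC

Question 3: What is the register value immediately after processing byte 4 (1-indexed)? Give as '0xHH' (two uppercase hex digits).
Answer: 0x4D

Derivation:
After byte 1 (0x93): reg=0xF0
After byte 2 (0x0F): reg=0xF3
After byte 3 (0xF0): reg=0x09
After byte 4 (0xA5): reg=0x4D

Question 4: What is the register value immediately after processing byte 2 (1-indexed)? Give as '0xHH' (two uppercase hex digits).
After byte 1 (0x93): reg=0xF0
After byte 2 (0x0F): reg=0xF3

Answer: 0xF3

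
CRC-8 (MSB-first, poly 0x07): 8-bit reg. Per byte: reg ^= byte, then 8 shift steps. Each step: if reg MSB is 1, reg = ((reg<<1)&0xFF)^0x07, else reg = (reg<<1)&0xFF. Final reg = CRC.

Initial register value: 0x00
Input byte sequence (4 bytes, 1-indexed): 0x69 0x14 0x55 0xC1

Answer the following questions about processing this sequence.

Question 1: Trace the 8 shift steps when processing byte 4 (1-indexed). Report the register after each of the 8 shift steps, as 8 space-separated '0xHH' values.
Answer: 0x25 0x4A 0x94 0x2F 0x5E 0xBC 0x7F 0xFE

Derivation:
After byte 1 (0x69): reg=0x18
After byte 2 (0x14): reg=0x24
After byte 3 (0x55): reg=0x50
Register before byte 4: 0x50
After XOR with byte 0xC1: 0x91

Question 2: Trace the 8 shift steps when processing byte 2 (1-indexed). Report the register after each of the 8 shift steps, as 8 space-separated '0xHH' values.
After byte 1 (0x69): reg=0x18
Register before byte 2: 0x18
After XOR with byte 0x14: 0x0C

Answer: 0x18 0x30 0x60 0xC0 0x87 0x09 0x12 0x24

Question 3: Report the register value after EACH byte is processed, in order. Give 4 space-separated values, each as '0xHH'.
0x18 0x24 0x50 0xFE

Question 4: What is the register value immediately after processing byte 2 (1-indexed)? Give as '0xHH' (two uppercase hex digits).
Answer: 0x24

Derivation:
After byte 1 (0x69): reg=0x18
After byte 2 (0x14): reg=0x24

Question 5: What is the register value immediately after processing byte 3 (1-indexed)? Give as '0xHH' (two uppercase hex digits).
Answer: 0x50

Derivation:
After byte 1 (0x69): reg=0x18
After byte 2 (0x14): reg=0x24
After byte 3 (0x55): reg=0x50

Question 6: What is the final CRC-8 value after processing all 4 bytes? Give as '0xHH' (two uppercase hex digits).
After byte 1 (0x69): reg=0x18
After byte 2 (0x14): reg=0x24
After byte 3 (0x55): reg=0x50
After byte 4 (0xC1): reg=0xFE

Answer: 0xFE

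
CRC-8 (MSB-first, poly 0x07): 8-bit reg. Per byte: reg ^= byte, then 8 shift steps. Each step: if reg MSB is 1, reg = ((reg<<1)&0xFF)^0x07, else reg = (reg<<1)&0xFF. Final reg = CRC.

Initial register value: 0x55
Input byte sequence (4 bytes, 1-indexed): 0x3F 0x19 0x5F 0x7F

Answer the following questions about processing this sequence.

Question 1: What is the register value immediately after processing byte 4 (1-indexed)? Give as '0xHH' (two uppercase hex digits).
After byte 1 (0x3F): reg=0x11
After byte 2 (0x19): reg=0x38
After byte 3 (0x5F): reg=0x32
After byte 4 (0x7F): reg=0xE4

Answer: 0xE4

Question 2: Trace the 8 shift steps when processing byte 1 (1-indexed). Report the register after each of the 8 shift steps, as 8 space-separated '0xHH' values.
Answer: 0xD4 0xAF 0x59 0xB2 0x63 0xC6 0x8B 0x11

Derivation:
Register before byte 1: 0x55
After XOR with byte 0x3F: 0x6A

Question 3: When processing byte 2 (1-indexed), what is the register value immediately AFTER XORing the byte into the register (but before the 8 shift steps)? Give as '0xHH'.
Answer: 0x08

Derivation:
Register before byte 2: 0x11
Byte 2: 0x19
0x11 XOR 0x19 = 0x08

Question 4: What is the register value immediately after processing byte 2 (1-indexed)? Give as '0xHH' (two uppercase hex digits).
After byte 1 (0x3F): reg=0x11
After byte 2 (0x19): reg=0x38

Answer: 0x38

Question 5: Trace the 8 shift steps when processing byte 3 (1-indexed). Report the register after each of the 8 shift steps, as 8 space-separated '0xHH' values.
Answer: 0xCE 0x9B 0x31 0x62 0xC4 0x8F 0x19 0x32

Derivation:
After byte 1 (0x3F): reg=0x11
After byte 2 (0x19): reg=0x38
Register before byte 3: 0x38
After XOR with byte 0x5F: 0x67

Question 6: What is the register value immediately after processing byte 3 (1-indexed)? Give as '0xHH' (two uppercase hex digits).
Answer: 0x32

Derivation:
After byte 1 (0x3F): reg=0x11
After byte 2 (0x19): reg=0x38
After byte 3 (0x5F): reg=0x32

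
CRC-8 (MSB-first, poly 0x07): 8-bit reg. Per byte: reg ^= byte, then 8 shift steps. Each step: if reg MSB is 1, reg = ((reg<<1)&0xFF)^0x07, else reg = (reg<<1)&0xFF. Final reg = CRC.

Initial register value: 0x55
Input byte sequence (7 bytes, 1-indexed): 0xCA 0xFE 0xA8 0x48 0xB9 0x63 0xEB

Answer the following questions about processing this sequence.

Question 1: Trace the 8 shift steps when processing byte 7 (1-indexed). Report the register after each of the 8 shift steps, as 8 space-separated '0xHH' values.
Answer: 0x2C 0x58 0xB0 0x67 0xCE 0x9B 0x31 0x62

Derivation:
After byte 1 (0xCA): reg=0xD4
After byte 2 (0xFE): reg=0xD6
After byte 3 (0xA8): reg=0x7D
After byte 4 (0x48): reg=0x8B
After byte 5 (0xB9): reg=0x9E
After byte 6 (0x63): reg=0xFD
Register before byte 7: 0xFD
After XOR with byte 0xEB: 0x16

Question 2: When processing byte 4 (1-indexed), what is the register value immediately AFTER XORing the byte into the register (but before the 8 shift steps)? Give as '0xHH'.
Register before byte 4: 0x7D
Byte 4: 0x48
0x7D XOR 0x48 = 0x35

Answer: 0x35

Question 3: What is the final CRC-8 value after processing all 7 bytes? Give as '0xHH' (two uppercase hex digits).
After byte 1 (0xCA): reg=0xD4
After byte 2 (0xFE): reg=0xD6
After byte 3 (0xA8): reg=0x7D
After byte 4 (0x48): reg=0x8B
After byte 5 (0xB9): reg=0x9E
After byte 6 (0x63): reg=0xFD
After byte 7 (0xEB): reg=0x62

Answer: 0x62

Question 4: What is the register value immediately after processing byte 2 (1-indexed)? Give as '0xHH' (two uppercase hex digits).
Answer: 0xD6

Derivation:
After byte 1 (0xCA): reg=0xD4
After byte 2 (0xFE): reg=0xD6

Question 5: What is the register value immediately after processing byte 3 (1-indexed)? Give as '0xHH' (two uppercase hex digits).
Answer: 0x7D

Derivation:
After byte 1 (0xCA): reg=0xD4
After byte 2 (0xFE): reg=0xD6
After byte 3 (0xA8): reg=0x7D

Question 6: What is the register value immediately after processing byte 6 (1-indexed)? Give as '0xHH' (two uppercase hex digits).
Answer: 0xFD

Derivation:
After byte 1 (0xCA): reg=0xD4
After byte 2 (0xFE): reg=0xD6
After byte 3 (0xA8): reg=0x7D
After byte 4 (0x48): reg=0x8B
After byte 5 (0xB9): reg=0x9E
After byte 6 (0x63): reg=0xFD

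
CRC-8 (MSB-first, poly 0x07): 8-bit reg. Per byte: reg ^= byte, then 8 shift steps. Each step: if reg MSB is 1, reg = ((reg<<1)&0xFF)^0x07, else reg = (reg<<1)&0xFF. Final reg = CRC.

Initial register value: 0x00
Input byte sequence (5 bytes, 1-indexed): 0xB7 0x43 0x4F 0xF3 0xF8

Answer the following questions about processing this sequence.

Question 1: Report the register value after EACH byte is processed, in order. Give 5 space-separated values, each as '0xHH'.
0x0C 0xEA 0x72 0x8E 0x45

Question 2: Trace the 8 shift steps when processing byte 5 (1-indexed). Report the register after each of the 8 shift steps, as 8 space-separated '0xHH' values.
Answer: 0xEC 0xDF 0xB9 0x75 0xEA 0xD3 0xA1 0x45

Derivation:
After byte 1 (0xB7): reg=0x0C
After byte 2 (0x43): reg=0xEA
After byte 3 (0x4F): reg=0x72
After byte 4 (0xF3): reg=0x8E
Register before byte 5: 0x8E
After XOR with byte 0xF8: 0x76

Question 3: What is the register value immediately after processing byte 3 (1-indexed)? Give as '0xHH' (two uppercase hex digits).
Answer: 0x72

Derivation:
After byte 1 (0xB7): reg=0x0C
After byte 2 (0x43): reg=0xEA
After byte 3 (0x4F): reg=0x72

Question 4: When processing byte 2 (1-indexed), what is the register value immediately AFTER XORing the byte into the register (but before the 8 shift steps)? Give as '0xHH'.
Register before byte 2: 0x0C
Byte 2: 0x43
0x0C XOR 0x43 = 0x4F

Answer: 0x4F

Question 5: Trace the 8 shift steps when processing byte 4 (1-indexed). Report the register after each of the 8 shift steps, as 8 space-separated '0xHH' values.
Answer: 0x05 0x0A 0x14 0x28 0x50 0xA0 0x47 0x8E

Derivation:
After byte 1 (0xB7): reg=0x0C
After byte 2 (0x43): reg=0xEA
After byte 3 (0x4F): reg=0x72
Register before byte 4: 0x72
After XOR with byte 0xF3: 0x81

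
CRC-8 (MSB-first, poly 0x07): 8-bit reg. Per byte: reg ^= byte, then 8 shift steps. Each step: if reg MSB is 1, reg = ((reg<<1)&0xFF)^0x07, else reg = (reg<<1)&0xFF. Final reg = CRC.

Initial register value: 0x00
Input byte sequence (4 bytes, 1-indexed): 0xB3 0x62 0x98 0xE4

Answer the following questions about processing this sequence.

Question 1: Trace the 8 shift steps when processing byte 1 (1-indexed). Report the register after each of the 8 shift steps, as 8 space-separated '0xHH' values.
Answer: 0x61 0xC2 0x83 0x01 0x02 0x04 0x08 0x10

Derivation:
Register before byte 1: 0x00
After XOR with byte 0xB3: 0xB3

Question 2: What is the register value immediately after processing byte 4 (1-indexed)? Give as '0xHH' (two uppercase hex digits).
After byte 1 (0xB3): reg=0x10
After byte 2 (0x62): reg=0x59
After byte 3 (0x98): reg=0x49
After byte 4 (0xE4): reg=0x4A

Answer: 0x4A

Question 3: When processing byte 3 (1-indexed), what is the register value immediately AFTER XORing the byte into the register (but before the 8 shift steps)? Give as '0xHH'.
Answer: 0xC1

Derivation:
Register before byte 3: 0x59
Byte 3: 0x98
0x59 XOR 0x98 = 0xC1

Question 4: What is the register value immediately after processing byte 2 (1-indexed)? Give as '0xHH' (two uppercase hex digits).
Answer: 0x59

Derivation:
After byte 1 (0xB3): reg=0x10
After byte 2 (0x62): reg=0x59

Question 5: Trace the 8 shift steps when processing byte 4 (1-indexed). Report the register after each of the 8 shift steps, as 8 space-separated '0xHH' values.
Answer: 0x5D 0xBA 0x73 0xE6 0xCB 0x91 0x25 0x4A

Derivation:
After byte 1 (0xB3): reg=0x10
After byte 2 (0x62): reg=0x59
After byte 3 (0x98): reg=0x49
Register before byte 4: 0x49
After XOR with byte 0xE4: 0xAD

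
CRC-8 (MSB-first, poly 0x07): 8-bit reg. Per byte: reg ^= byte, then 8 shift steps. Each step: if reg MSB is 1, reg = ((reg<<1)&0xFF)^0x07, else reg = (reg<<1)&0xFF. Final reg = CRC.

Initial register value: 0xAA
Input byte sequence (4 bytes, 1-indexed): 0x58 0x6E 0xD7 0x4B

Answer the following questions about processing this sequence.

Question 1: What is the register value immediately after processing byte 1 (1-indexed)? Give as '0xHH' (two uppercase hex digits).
Answer: 0xD0

Derivation:
After byte 1 (0x58): reg=0xD0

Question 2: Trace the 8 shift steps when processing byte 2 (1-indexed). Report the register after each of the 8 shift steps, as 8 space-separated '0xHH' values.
Answer: 0x7B 0xF6 0xEB 0xD1 0xA5 0x4D 0x9A 0x33

Derivation:
After byte 1 (0x58): reg=0xD0
Register before byte 2: 0xD0
After XOR with byte 0x6E: 0xBE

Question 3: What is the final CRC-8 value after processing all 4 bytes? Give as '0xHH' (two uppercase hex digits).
After byte 1 (0x58): reg=0xD0
After byte 2 (0x6E): reg=0x33
After byte 3 (0xD7): reg=0xB2
After byte 4 (0x4B): reg=0xE1

Answer: 0xE1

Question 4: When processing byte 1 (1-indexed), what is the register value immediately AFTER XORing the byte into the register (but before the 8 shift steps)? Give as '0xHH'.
Register before byte 1: 0xAA
Byte 1: 0x58
0xAA XOR 0x58 = 0xF2

Answer: 0xF2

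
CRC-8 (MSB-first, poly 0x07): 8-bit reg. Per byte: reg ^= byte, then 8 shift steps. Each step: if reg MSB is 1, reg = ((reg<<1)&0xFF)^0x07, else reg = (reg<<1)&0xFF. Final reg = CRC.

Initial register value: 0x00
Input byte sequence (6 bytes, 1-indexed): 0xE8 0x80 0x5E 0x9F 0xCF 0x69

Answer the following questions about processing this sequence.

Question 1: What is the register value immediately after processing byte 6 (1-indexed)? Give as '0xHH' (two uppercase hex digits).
After byte 1 (0xE8): reg=0x96
After byte 2 (0x80): reg=0x62
After byte 3 (0x5E): reg=0xB4
After byte 4 (0x9F): reg=0xD1
After byte 5 (0xCF): reg=0x5A
After byte 6 (0x69): reg=0x99

Answer: 0x99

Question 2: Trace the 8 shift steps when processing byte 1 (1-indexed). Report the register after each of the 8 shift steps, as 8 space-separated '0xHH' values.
Register before byte 1: 0x00
After XOR with byte 0xE8: 0xE8

Answer: 0xD7 0xA9 0x55 0xAA 0x53 0xA6 0x4B 0x96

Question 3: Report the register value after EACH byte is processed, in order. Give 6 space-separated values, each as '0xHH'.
0x96 0x62 0xB4 0xD1 0x5A 0x99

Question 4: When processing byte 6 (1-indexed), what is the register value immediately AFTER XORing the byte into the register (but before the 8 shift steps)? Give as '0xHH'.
Answer: 0x33

Derivation:
Register before byte 6: 0x5A
Byte 6: 0x69
0x5A XOR 0x69 = 0x33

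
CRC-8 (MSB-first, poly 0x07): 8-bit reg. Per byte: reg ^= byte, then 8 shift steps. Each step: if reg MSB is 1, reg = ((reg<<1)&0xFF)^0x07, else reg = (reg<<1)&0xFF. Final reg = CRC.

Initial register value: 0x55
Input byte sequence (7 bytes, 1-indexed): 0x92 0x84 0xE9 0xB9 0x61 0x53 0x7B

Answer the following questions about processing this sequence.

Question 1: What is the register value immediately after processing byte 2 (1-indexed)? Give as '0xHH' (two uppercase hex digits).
After byte 1 (0x92): reg=0x5B
After byte 2 (0x84): reg=0x13

Answer: 0x13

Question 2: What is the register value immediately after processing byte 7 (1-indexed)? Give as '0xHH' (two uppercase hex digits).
After byte 1 (0x92): reg=0x5B
After byte 2 (0x84): reg=0x13
After byte 3 (0xE9): reg=0xE8
After byte 4 (0xB9): reg=0xB0
After byte 5 (0x61): reg=0x39
After byte 6 (0x53): reg=0x11
After byte 7 (0x7B): reg=0x11

Answer: 0x11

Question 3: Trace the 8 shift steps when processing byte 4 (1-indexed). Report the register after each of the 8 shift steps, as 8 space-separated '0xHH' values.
After byte 1 (0x92): reg=0x5B
After byte 2 (0x84): reg=0x13
After byte 3 (0xE9): reg=0xE8
Register before byte 4: 0xE8
After XOR with byte 0xB9: 0x51

Answer: 0xA2 0x43 0x86 0x0B 0x16 0x2C 0x58 0xB0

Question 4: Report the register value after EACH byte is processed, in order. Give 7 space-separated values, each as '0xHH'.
0x5B 0x13 0xE8 0xB0 0x39 0x11 0x11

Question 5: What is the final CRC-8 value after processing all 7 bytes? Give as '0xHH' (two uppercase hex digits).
After byte 1 (0x92): reg=0x5B
After byte 2 (0x84): reg=0x13
After byte 3 (0xE9): reg=0xE8
After byte 4 (0xB9): reg=0xB0
After byte 5 (0x61): reg=0x39
After byte 6 (0x53): reg=0x11
After byte 7 (0x7B): reg=0x11

Answer: 0x11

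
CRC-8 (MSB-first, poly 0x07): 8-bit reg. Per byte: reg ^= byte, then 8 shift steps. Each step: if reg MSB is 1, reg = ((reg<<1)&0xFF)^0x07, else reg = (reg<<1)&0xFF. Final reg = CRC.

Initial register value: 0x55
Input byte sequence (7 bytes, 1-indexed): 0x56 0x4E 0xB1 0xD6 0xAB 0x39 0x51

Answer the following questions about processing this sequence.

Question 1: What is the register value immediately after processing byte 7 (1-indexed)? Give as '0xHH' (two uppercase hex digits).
Answer: 0xE3

Derivation:
After byte 1 (0x56): reg=0x09
After byte 2 (0x4E): reg=0xD2
After byte 3 (0xB1): reg=0x2E
After byte 4 (0xD6): reg=0xE6
After byte 5 (0xAB): reg=0xE4
After byte 6 (0x39): reg=0x1D
After byte 7 (0x51): reg=0xE3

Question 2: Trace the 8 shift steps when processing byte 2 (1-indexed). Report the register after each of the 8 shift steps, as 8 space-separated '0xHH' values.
Answer: 0x8E 0x1B 0x36 0x6C 0xD8 0xB7 0x69 0xD2

Derivation:
After byte 1 (0x56): reg=0x09
Register before byte 2: 0x09
After XOR with byte 0x4E: 0x47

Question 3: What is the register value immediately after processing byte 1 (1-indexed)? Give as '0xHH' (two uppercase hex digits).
After byte 1 (0x56): reg=0x09

Answer: 0x09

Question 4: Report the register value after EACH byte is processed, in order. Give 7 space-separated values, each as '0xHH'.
0x09 0xD2 0x2E 0xE6 0xE4 0x1D 0xE3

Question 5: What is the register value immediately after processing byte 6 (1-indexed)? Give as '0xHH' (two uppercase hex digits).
Answer: 0x1D

Derivation:
After byte 1 (0x56): reg=0x09
After byte 2 (0x4E): reg=0xD2
After byte 3 (0xB1): reg=0x2E
After byte 4 (0xD6): reg=0xE6
After byte 5 (0xAB): reg=0xE4
After byte 6 (0x39): reg=0x1D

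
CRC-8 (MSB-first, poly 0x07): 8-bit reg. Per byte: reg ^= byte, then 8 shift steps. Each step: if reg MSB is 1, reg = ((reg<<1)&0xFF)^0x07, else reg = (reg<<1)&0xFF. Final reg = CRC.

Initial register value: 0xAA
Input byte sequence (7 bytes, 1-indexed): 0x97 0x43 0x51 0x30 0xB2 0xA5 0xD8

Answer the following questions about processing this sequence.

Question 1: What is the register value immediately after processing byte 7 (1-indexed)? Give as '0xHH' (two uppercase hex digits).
After byte 1 (0x97): reg=0xB3
After byte 2 (0x43): reg=0xDE
After byte 3 (0x51): reg=0xA4
After byte 4 (0x30): reg=0xE5
After byte 5 (0xB2): reg=0xA2
After byte 6 (0xA5): reg=0x15
After byte 7 (0xD8): reg=0x6D

Answer: 0x6D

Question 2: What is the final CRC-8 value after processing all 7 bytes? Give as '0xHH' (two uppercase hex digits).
Answer: 0x6D

Derivation:
After byte 1 (0x97): reg=0xB3
After byte 2 (0x43): reg=0xDE
After byte 3 (0x51): reg=0xA4
After byte 4 (0x30): reg=0xE5
After byte 5 (0xB2): reg=0xA2
After byte 6 (0xA5): reg=0x15
After byte 7 (0xD8): reg=0x6D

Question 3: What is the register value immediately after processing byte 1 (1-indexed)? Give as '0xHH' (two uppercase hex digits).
Answer: 0xB3

Derivation:
After byte 1 (0x97): reg=0xB3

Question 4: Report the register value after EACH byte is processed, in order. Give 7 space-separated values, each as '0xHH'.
0xB3 0xDE 0xA4 0xE5 0xA2 0x15 0x6D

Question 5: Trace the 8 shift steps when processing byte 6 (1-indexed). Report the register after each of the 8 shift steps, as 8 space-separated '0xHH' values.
After byte 1 (0x97): reg=0xB3
After byte 2 (0x43): reg=0xDE
After byte 3 (0x51): reg=0xA4
After byte 4 (0x30): reg=0xE5
After byte 5 (0xB2): reg=0xA2
Register before byte 6: 0xA2
After XOR with byte 0xA5: 0x07

Answer: 0x0E 0x1C 0x38 0x70 0xE0 0xC7 0x89 0x15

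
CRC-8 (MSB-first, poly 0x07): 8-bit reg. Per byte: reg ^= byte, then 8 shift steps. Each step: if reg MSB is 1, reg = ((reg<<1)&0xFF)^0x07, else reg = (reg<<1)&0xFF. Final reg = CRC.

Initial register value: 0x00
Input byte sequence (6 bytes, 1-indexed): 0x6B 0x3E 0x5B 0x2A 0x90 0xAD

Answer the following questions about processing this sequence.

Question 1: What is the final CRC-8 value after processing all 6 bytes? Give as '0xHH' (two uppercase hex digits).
After byte 1 (0x6B): reg=0x16
After byte 2 (0x3E): reg=0xD8
After byte 3 (0x5B): reg=0x80
After byte 4 (0x2A): reg=0x5F
After byte 5 (0x90): reg=0x63
After byte 6 (0xAD): reg=0x64

Answer: 0x64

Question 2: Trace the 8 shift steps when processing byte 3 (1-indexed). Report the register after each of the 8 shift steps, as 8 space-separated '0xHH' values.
After byte 1 (0x6B): reg=0x16
After byte 2 (0x3E): reg=0xD8
Register before byte 3: 0xD8
After XOR with byte 0x5B: 0x83

Answer: 0x01 0x02 0x04 0x08 0x10 0x20 0x40 0x80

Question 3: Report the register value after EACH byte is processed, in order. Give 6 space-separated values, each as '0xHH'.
0x16 0xD8 0x80 0x5F 0x63 0x64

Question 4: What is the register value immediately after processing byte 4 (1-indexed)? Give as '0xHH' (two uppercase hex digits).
Answer: 0x5F

Derivation:
After byte 1 (0x6B): reg=0x16
After byte 2 (0x3E): reg=0xD8
After byte 3 (0x5B): reg=0x80
After byte 4 (0x2A): reg=0x5F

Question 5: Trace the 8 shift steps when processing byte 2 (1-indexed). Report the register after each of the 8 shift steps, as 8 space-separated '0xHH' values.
After byte 1 (0x6B): reg=0x16
Register before byte 2: 0x16
After XOR with byte 0x3E: 0x28

Answer: 0x50 0xA0 0x47 0x8E 0x1B 0x36 0x6C 0xD8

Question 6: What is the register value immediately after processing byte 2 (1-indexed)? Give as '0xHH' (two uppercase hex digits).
Answer: 0xD8

Derivation:
After byte 1 (0x6B): reg=0x16
After byte 2 (0x3E): reg=0xD8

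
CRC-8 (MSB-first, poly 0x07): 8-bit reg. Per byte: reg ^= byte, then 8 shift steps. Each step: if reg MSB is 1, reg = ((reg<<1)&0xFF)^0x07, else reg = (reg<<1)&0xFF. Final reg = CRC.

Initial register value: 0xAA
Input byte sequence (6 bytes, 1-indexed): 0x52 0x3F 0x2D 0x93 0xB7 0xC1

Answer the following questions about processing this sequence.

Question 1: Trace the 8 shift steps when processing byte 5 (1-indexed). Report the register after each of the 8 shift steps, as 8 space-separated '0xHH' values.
After byte 1 (0x52): reg=0xE6
After byte 2 (0x3F): reg=0x01
After byte 3 (0x2D): reg=0xC4
After byte 4 (0x93): reg=0xA2
Register before byte 5: 0xA2
After XOR with byte 0xB7: 0x15

Answer: 0x2A 0x54 0xA8 0x57 0xAE 0x5B 0xB6 0x6B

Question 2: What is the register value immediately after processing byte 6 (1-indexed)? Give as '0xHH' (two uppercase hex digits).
Answer: 0x5F

Derivation:
After byte 1 (0x52): reg=0xE6
After byte 2 (0x3F): reg=0x01
After byte 3 (0x2D): reg=0xC4
After byte 4 (0x93): reg=0xA2
After byte 5 (0xB7): reg=0x6B
After byte 6 (0xC1): reg=0x5F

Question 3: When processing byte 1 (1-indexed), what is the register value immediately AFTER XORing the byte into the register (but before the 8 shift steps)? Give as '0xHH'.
Answer: 0xF8

Derivation:
Register before byte 1: 0xAA
Byte 1: 0x52
0xAA XOR 0x52 = 0xF8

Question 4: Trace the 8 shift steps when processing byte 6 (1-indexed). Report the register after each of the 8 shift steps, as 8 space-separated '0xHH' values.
After byte 1 (0x52): reg=0xE6
After byte 2 (0x3F): reg=0x01
After byte 3 (0x2D): reg=0xC4
After byte 4 (0x93): reg=0xA2
After byte 5 (0xB7): reg=0x6B
Register before byte 6: 0x6B
After XOR with byte 0xC1: 0xAA

Answer: 0x53 0xA6 0x4B 0x96 0x2B 0x56 0xAC 0x5F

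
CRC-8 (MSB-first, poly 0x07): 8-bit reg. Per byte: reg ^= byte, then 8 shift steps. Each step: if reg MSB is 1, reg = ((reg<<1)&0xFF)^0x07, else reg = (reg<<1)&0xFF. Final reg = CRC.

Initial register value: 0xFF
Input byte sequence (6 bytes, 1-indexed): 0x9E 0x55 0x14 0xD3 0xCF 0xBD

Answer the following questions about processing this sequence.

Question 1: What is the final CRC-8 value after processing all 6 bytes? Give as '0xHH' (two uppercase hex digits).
After byte 1 (0x9E): reg=0x20
After byte 2 (0x55): reg=0x4C
After byte 3 (0x14): reg=0x8F
After byte 4 (0xD3): reg=0x93
After byte 5 (0xCF): reg=0x93
After byte 6 (0xBD): reg=0xCA

Answer: 0xCA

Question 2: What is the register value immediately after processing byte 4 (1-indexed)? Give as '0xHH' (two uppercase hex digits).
After byte 1 (0x9E): reg=0x20
After byte 2 (0x55): reg=0x4C
After byte 3 (0x14): reg=0x8F
After byte 4 (0xD3): reg=0x93

Answer: 0x93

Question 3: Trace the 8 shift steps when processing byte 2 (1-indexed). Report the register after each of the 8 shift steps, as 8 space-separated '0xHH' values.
Answer: 0xEA 0xD3 0xA1 0x45 0x8A 0x13 0x26 0x4C

Derivation:
After byte 1 (0x9E): reg=0x20
Register before byte 2: 0x20
After XOR with byte 0x55: 0x75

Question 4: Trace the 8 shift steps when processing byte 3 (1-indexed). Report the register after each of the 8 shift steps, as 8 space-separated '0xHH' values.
Answer: 0xB0 0x67 0xCE 0x9B 0x31 0x62 0xC4 0x8F

Derivation:
After byte 1 (0x9E): reg=0x20
After byte 2 (0x55): reg=0x4C
Register before byte 3: 0x4C
After XOR with byte 0x14: 0x58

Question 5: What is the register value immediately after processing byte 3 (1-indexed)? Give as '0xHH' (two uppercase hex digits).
After byte 1 (0x9E): reg=0x20
After byte 2 (0x55): reg=0x4C
After byte 3 (0x14): reg=0x8F

Answer: 0x8F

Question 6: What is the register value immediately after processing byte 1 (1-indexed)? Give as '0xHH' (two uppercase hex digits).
After byte 1 (0x9E): reg=0x20

Answer: 0x20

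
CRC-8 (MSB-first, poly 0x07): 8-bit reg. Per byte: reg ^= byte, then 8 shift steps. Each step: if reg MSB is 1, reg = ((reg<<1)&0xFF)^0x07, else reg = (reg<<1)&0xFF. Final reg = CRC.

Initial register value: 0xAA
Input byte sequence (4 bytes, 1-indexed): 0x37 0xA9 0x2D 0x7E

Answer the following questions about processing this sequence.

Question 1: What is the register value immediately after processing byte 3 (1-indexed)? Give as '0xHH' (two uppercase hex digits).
After byte 1 (0x37): reg=0xDA
After byte 2 (0xA9): reg=0x5E
After byte 3 (0x2D): reg=0x5E

Answer: 0x5E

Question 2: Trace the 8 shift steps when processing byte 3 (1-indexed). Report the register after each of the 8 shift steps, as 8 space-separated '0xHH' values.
After byte 1 (0x37): reg=0xDA
After byte 2 (0xA9): reg=0x5E
Register before byte 3: 0x5E
After XOR with byte 0x2D: 0x73

Answer: 0xE6 0xCB 0x91 0x25 0x4A 0x94 0x2F 0x5E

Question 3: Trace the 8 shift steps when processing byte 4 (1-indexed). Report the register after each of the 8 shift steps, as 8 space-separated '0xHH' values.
Answer: 0x40 0x80 0x07 0x0E 0x1C 0x38 0x70 0xE0

Derivation:
After byte 1 (0x37): reg=0xDA
After byte 2 (0xA9): reg=0x5E
After byte 3 (0x2D): reg=0x5E
Register before byte 4: 0x5E
After XOR with byte 0x7E: 0x20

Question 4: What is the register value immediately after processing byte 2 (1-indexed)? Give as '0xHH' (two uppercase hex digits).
Answer: 0x5E

Derivation:
After byte 1 (0x37): reg=0xDA
After byte 2 (0xA9): reg=0x5E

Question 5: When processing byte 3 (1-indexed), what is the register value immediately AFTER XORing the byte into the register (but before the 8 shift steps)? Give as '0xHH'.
Register before byte 3: 0x5E
Byte 3: 0x2D
0x5E XOR 0x2D = 0x73

Answer: 0x73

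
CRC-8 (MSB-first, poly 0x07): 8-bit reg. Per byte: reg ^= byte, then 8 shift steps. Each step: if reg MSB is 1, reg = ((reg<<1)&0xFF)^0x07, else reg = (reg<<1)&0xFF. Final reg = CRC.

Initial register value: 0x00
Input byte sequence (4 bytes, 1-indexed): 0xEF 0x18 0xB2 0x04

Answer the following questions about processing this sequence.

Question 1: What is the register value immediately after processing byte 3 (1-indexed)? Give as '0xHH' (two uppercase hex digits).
Answer: 0x61

Derivation:
After byte 1 (0xEF): reg=0x83
After byte 2 (0x18): reg=0xC8
After byte 3 (0xB2): reg=0x61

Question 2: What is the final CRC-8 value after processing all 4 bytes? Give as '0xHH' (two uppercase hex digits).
After byte 1 (0xEF): reg=0x83
After byte 2 (0x18): reg=0xC8
After byte 3 (0xB2): reg=0x61
After byte 4 (0x04): reg=0x3C

Answer: 0x3C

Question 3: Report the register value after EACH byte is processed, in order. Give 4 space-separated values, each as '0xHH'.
0x83 0xC8 0x61 0x3C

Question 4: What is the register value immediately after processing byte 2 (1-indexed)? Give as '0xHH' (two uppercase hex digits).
Answer: 0xC8

Derivation:
After byte 1 (0xEF): reg=0x83
After byte 2 (0x18): reg=0xC8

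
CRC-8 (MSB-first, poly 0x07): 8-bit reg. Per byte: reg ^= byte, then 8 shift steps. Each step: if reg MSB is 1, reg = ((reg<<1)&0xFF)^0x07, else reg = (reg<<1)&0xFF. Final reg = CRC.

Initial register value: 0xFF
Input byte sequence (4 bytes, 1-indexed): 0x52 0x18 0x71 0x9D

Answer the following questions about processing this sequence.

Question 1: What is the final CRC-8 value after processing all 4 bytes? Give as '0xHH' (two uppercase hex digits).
Answer: 0x9F

Derivation:
After byte 1 (0x52): reg=0x4A
After byte 2 (0x18): reg=0xB9
After byte 3 (0x71): reg=0x76
After byte 4 (0x9D): reg=0x9F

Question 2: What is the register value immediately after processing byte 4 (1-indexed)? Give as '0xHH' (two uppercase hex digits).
Answer: 0x9F

Derivation:
After byte 1 (0x52): reg=0x4A
After byte 2 (0x18): reg=0xB9
After byte 3 (0x71): reg=0x76
After byte 4 (0x9D): reg=0x9F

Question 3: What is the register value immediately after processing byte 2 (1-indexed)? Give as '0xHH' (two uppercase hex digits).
Answer: 0xB9

Derivation:
After byte 1 (0x52): reg=0x4A
After byte 2 (0x18): reg=0xB9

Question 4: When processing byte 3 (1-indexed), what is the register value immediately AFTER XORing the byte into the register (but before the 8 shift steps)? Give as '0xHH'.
Answer: 0xC8

Derivation:
Register before byte 3: 0xB9
Byte 3: 0x71
0xB9 XOR 0x71 = 0xC8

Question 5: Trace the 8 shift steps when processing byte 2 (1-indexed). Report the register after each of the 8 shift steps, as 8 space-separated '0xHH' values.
After byte 1 (0x52): reg=0x4A
Register before byte 2: 0x4A
After XOR with byte 0x18: 0x52

Answer: 0xA4 0x4F 0x9E 0x3B 0x76 0xEC 0xDF 0xB9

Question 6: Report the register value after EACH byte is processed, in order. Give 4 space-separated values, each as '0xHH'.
0x4A 0xB9 0x76 0x9F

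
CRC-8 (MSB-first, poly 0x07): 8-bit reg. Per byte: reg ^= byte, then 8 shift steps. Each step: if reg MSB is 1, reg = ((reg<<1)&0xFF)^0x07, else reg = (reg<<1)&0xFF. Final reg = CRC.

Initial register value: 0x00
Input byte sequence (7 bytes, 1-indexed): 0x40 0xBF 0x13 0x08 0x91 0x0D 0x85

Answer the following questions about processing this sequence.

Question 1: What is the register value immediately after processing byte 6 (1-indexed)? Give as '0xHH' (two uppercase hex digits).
Answer: 0x5C

Derivation:
After byte 1 (0x40): reg=0xC7
After byte 2 (0xBF): reg=0x6F
After byte 3 (0x13): reg=0x73
After byte 4 (0x08): reg=0x66
After byte 5 (0x91): reg=0xCB
After byte 6 (0x0D): reg=0x5C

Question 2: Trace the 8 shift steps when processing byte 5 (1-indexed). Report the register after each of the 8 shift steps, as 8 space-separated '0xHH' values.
After byte 1 (0x40): reg=0xC7
After byte 2 (0xBF): reg=0x6F
After byte 3 (0x13): reg=0x73
After byte 4 (0x08): reg=0x66
Register before byte 5: 0x66
After XOR with byte 0x91: 0xF7

Answer: 0xE9 0xD5 0xAD 0x5D 0xBA 0x73 0xE6 0xCB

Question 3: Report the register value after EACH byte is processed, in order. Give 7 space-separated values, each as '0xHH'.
0xC7 0x6F 0x73 0x66 0xCB 0x5C 0x01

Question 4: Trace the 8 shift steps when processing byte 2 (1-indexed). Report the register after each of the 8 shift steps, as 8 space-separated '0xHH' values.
After byte 1 (0x40): reg=0xC7
Register before byte 2: 0xC7
After XOR with byte 0xBF: 0x78

Answer: 0xF0 0xE7 0xC9 0x95 0x2D 0x5A 0xB4 0x6F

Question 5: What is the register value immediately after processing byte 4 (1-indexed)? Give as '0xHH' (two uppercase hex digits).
After byte 1 (0x40): reg=0xC7
After byte 2 (0xBF): reg=0x6F
After byte 3 (0x13): reg=0x73
After byte 4 (0x08): reg=0x66

Answer: 0x66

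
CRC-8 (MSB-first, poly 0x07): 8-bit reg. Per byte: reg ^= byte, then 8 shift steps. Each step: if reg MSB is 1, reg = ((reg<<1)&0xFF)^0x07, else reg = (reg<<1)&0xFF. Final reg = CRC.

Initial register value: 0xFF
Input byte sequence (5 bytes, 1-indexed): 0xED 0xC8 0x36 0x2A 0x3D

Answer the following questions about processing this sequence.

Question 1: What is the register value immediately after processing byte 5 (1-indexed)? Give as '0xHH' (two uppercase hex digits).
After byte 1 (0xED): reg=0x7E
After byte 2 (0xC8): reg=0x0B
After byte 3 (0x36): reg=0xB3
After byte 4 (0x2A): reg=0xC6
After byte 5 (0x3D): reg=0xEF

Answer: 0xEF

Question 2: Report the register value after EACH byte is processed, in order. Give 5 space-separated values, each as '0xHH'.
0x7E 0x0B 0xB3 0xC6 0xEF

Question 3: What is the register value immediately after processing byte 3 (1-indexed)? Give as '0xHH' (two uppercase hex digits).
Answer: 0xB3

Derivation:
After byte 1 (0xED): reg=0x7E
After byte 2 (0xC8): reg=0x0B
After byte 3 (0x36): reg=0xB3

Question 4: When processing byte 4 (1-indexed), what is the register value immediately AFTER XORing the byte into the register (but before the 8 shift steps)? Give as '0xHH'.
Register before byte 4: 0xB3
Byte 4: 0x2A
0xB3 XOR 0x2A = 0x99

Answer: 0x99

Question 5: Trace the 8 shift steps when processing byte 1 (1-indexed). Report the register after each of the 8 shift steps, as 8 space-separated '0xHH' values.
Answer: 0x24 0x48 0x90 0x27 0x4E 0x9C 0x3F 0x7E

Derivation:
Register before byte 1: 0xFF
After XOR with byte 0xED: 0x12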